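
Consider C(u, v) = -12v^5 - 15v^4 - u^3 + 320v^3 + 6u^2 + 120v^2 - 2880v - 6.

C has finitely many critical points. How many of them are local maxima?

2

C separates as a function of u plus a function of v, so ∇C=0 decouples.
∂C/∂u = -3u(u - 4) = 0 at u ∈ {0, 4}; ∂C/∂v = -60(v - 3)(v - 2)(v + 2)(v + 4) = 0 at v ∈ {-4, -2, 2, 3}.
The Hessian is diagonal: diag(C_uu, C_vv). Second derivatives: C_uu(0)=12, C_uu(4)=-12; C_vv(-4)=5040, C_vv(-2)=-2400, C_vv(2)=1440, C_vv(3)=-2100.
Local maxima occur where both diagonal entries negative: (4, -2), (4, 3). Count: 2.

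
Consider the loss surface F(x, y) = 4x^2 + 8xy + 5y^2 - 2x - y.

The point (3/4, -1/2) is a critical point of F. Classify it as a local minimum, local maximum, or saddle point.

The Hessian of F is constant: H = [[8, 8], [8, 10]].
det(H) = 8·10 − 8² = 16.
det(H) > 0 and tr(H) = 18 > 0, so H is positive definite and the point is a local minimum.

local minimum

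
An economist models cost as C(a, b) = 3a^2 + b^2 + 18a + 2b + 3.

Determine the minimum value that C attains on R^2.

-25

C(a,b) separates as P(a) + Q(b) + 3, so its minimum is min P + min Q + 3.
P'(a) = 6a + 18 vanishes at a ∈ {-3}; Q'(b) = 2b + 2 vanishes at b ∈ {-1}.
Local minima of P (where P''>0): P(-3)=-27. Local minima of Q: Q(-1)=-1.
So the global minimum of C is P(-3) + Q(-1) + 3 = -27 − 1 + 3 = -25, attained at (-3, -1).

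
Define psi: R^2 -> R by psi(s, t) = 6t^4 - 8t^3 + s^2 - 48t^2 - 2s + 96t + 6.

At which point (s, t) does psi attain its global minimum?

psi(s,t) separates as P(s) + Q(t) + 6, so its minimum is min P + min Q + 6.
P'(s) = 2s - 2 vanishes at s ∈ {1}; Q'(t) = 24(t - 2)(t - 1)(t + 2) vanishes at t ∈ {-2, 1, 2}.
Local minima of P (where P''>0): P(1)=-1. Local minima of Q: Q(-2)=-224, Q(2)=32.
So the global minimum of psi is P(1) + Q(-2) + 6 = -1 − 224 + 6 = -219, attained at (1, -2).

(1, -2)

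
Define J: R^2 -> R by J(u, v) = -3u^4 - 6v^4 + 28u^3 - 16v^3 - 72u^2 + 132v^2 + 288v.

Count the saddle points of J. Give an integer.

4

J separates as a function of u plus a function of v, so ∇J=0 decouples.
∂J/∂u = -12u(u - 4)(u - 3) = 0 at u ∈ {0, 3, 4}; ∂J/∂v = -24(v - 3)(v + 1)(v + 4) = 0 at v ∈ {-4, -1, 3}.
The Hessian is diagonal: diag(J_uu, J_vv). Second derivatives: J_uu(0)=-144, J_uu(3)=36, J_uu(4)=-48; J_vv(-4)=-504, J_vv(-1)=288, J_vv(3)=-672.
Saddle points occur where the two diagonal entries have opposite signs: (0, -1), (3, -4), (3, 3), (4, -1). Count: 4.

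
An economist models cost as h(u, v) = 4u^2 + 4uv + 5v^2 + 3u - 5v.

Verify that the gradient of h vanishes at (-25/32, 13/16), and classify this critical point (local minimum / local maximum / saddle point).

∇h = (8u + 4v + 3, 4u + 10v - 5); substituting (-25/32, 13/16) gives ∇h = (0, 0), so (-25/32, 13/16) is indeed a critical point.
The Hessian of h is constant: H = [[8, 4], [4, 10]].
det(H) = 8·10 − 4² = 64.
det(H) > 0 and tr(H) = 18 > 0, so H is positive definite and the point is a local minimum.

local minimum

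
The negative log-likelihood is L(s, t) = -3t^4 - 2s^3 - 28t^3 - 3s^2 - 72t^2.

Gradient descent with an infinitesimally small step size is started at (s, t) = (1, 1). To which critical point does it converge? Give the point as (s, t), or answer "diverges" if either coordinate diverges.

diverges

L is separable, so gradient descent decouples: s follows -∂L/∂s, t follows -∂L/∂t.
∂L/∂s = -6s(s + 1); at s=1 this is -12, so s increases.
∂L/∂t = -12t(t + 3)(t + 4); at t=1 this is -240, so t increases.
The s-coordinate has no critical point in that direction and runs off to infinity.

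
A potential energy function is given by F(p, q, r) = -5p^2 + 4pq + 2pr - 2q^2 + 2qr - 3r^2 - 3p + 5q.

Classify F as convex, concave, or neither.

F is quadratic, so its Hessian is the constant matrix H = [[-10, 4, 2], [4, -4, 2], [2, 2, -6]].
Leading principal minors: -10, 24, -56.
Signs alternate −, +, − ⇒ H ≺ 0 ⇒ concave.

concave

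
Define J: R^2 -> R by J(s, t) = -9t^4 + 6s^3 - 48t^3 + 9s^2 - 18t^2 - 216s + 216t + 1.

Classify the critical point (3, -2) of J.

The mixed partial ∂²J/∂s∂t is 0, so the Hessian at any point is diag(J_ss, J_tt) = diag(18(2s + 1), -36(3t^2 + 8t + 1)).
At (3, -2): H = diag(126, 108).
Both eigenvalues are positive, so H is positive definite: a local minimum.

local minimum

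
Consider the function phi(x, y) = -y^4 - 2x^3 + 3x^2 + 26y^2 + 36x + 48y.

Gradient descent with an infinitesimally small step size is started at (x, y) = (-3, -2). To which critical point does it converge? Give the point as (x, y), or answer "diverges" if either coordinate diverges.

phi is separable, so gradient descent decouples: x follows -∂phi/∂x, y follows -∂phi/∂y.
∂phi/∂x = -6(x - 3)(x + 2); at x=-3 this is -36, so x increases.
∂phi/∂y = -4(y - 4)(y + 1)(y + 3); at y=-2 this is -24, so y increases.
x converges to its nearest critical value -2 (a local min of the x-part); y converges to -1. The iterate converges to (-2, -1).

(-2, -1)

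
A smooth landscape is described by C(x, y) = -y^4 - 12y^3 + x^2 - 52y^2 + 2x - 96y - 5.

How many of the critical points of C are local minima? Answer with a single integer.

C separates as a function of x plus a function of y, so ∇C=0 decouples.
∂C/∂x = 2(x + 1) = 0 at x ∈ {-1}; ∂C/∂y = -4(y + 2)(y + 3)(y + 4) = 0 at y ∈ {-4, -3, -2}.
The Hessian is diagonal: diag(C_xx, C_yy). Second derivatives: C_xx(-1)=2; C_yy(-4)=-8, C_yy(-3)=4, C_yy(-2)=-8.
Local minima occur where both diagonal entries positive: (-1, -3). Count: 1.

1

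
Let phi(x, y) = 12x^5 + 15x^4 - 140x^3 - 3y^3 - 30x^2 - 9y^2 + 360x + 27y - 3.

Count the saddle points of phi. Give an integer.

4

phi separates as a function of x plus a function of y, so ∇phi=0 decouples.
∂phi/∂x = 60(x - 2)(x - 1)(x + 1)(x + 3) = 0 at x ∈ {-3, -1, 1, 2}; ∂phi/∂y = -9(y - 1)(y + 3) = 0 at y ∈ {-3, 1}.
The Hessian is diagonal: diag(phi_xx, phi_yy). Second derivatives: phi_xx(-3)=-2400, phi_xx(-1)=720, phi_xx(1)=-480, phi_xx(2)=900; phi_yy(-3)=36, phi_yy(1)=-36.
Saddle points occur where the two diagonal entries have opposite signs: (-3, -3), (-1, 1), (1, -3), (2, 1). Count: 4.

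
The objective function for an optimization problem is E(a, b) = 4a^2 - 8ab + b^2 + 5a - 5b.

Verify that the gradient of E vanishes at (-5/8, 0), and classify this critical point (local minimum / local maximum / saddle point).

saddle point

∇E = (8a - 8b + 5, -8a + 2b - 5); substituting (-5/8, 0) gives ∇E = (0, 0), so (-5/8, 0) is indeed a critical point.
The Hessian of E is constant: H = [[8, -8], [-8, 2]].
det(H) = 8·2 − (-8)² = -48.
Since det(H) < 0, H is indefinite and the critical point is a saddle point.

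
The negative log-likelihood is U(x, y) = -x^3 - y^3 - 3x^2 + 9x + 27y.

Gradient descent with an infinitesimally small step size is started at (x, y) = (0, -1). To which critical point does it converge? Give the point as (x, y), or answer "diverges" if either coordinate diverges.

(-3, -3)

U is separable, so gradient descent decouples: x follows -∂U/∂x, y follows -∂U/∂y.
∂U/∂x = -3(x - 1)(x + 3); at x=0 this is 9, so x decreases.
∂U/∂y = -3(y - 3)(y + 3); at y=-1 this is 24, so y decreases.
x converges to its nearest critical value -3 (a local min of the x-part); y converges to -3. The iterate converges to (-3, -3).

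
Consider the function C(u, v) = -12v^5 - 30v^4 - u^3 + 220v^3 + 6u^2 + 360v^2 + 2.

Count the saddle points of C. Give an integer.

C separates as a function of u plus a function of v, so ∇C=0 decouples.
∂C/∂u = -3u(u - 4) = 0 at u ∈ {0, 4}; ∂C/∂v = -60v(v - 3)(v + 1)(v + 4) = 0 at v ∈ {-4, -1, 0, 3}.
The Hessian is diagonal: diag(C_uu, C_vv). Second derivatives: C_uu(0)=12, C_uu(4)=-12; C_vv(-4)=5040, C_vv(-1)=-720, C_vv(0)=720, C_vv(3)=-5040.
Saddle points occur where the two diagonal entries have opposite signs: (0, -1), (0, 3), (4, -4), (4, 0). Count: 4.

4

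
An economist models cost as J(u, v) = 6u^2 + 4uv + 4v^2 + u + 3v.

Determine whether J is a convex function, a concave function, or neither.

convex

J is quadratic, so its Hessian is the constant matrix H = [[12, 4], [4, 8]].
det(H) = 80, tr(H) = 20.
det(H) > 0 and tr(H) > 0, so H is positive definite everywhere: convex.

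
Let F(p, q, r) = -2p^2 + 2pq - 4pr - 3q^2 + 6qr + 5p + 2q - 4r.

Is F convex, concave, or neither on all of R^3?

neither

F is quadratic, so its Hessian is the constant matrix H = [[-4, 2, -4], [2, -6, 6], [-4, 6, 0]].
Leading principal minors: -4, 20, 144.
Neither pattern holds ⇒ H is indefinite ⇒ neither convex nor concave.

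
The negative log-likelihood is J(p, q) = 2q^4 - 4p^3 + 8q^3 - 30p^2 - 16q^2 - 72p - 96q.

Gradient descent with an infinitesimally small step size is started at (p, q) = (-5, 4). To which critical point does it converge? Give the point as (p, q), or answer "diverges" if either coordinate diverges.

(-3, 2)

J is separable, so gradient descent decouples: p follows -∂J/∂p, q follows -∂J/∂q.
∂J/∂p = -12(p + 2)(p + 3); at p=-5 this is -72, so p increases.
∂J/∂q = 8(q - 2)(q + 2)(q + 3); at q=4 this is 672, so q decreases.
p converges to its nearest critical value -3 (a local min of the p-part); q converges to 2. The iterate converges to (-3, 2).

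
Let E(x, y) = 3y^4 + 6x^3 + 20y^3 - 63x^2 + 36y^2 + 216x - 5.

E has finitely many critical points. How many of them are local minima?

E separates as a function of x plus a function of y, so ∇E=0 decouples.
∂E/∂x = 18(x - 4)(x - 3) = 0 at x ∈ {3, 4}; ∂E/∂y = 12y(y + 2)(y + 3) = 0 at y ∈ {-3, -2, 0}.
The Hessian is diagonal: diag(E_xx, E_yy). Second derivatives: E_xx(3)=-18, E_xx(4)=18; E_yy(-3)=36, E_yy(-2)=-24, E_yy(0)=72.
Local minima occur where both diagonal entries positive: (4, -3), (4, 0). Count: 2.

2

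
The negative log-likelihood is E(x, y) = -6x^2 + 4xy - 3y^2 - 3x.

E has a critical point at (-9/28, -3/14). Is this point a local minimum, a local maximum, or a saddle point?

The Hessian of E is constant: H = [[-12, 4], [4, -6]].
det(H) = (-12)·(-6) − 4² = 56.
det(H) > 0 and tr(H) = -18 < 0, so H is negative definite and the point is a local maximum.

local maximum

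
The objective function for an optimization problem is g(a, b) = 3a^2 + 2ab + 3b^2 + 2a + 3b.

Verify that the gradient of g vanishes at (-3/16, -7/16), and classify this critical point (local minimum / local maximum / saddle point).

∇g = (6a + 2b + 2, 2a + 6b + 3); substituting (-3/16, -7/16) gives ∇g = (0, 0), so (-3/16, -7/16) is indeed a critical point.
The Hessian of g is constant: H = [[6, 2], [2, 6]].
det(H) = 6·6 − 2² = 32.
det(H) > 0 and tr(H) = 12 > 0, so H is positive definite and the point is a local minimum.

local minimum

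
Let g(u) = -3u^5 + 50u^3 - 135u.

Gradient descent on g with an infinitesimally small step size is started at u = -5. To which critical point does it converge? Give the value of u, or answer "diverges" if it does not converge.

-3

g'(u) = -15(u - 3)(u - 1)(u + 1)(u + 3), so g'(-5) = -5760.
Gradient descent moves in the -g' direction, i.e. u is increasing.
The nearest critical point in that direction is u = -3, where g'' = 720 > 0 (a local minimum). The iterate converges there.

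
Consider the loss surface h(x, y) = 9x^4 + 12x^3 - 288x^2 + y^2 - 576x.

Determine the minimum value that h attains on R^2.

h(x,y) separates as P(x) + Q(y), so its minimum is min P + min Q.
P'(x) = 36(x - 4)(x + 1)(x + 4) vanishes at x ∈ {-4, -1, 4}; Q'(y) = 2y vanishes at y ∈ {0}.
Local minima of P (where P''>0): P(-4)=-768, P(4)=-3840. Local minima of Q: Q(0)=0.
So the global minimum of h is P(4) + Q(0) = -3840 + 0 = -3840, attained at (4, 0).

-3840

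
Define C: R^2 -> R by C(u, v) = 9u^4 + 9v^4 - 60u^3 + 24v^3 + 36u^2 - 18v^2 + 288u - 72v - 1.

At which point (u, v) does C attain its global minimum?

(-1, 1)

C(u,v) separates as P(u) + Q(v) − 1, so its minimum is min P + min Q − 1.
P'(u) = 36(u - 4)(u - 2)(u + 1) vanishes at u ∈ {-1, 2, 4}; Q'(v) = 36(v - 1)(v + 1)(v + 2) vanishes at v ∈ {-2, -1, 1}.
Local minima of P (where P''>0): P(-1)=-183, P(4)=192. Local minima of Q: Q(-2)=24, Q(1)=-57.
So the global minimum of C is P(-1) + Q(1) − 1 = -183 − 57 − 1 = -241, attained at (-1, 1).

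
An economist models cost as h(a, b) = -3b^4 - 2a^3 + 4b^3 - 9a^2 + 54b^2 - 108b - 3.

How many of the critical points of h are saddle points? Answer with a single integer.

h separates as a function of a plus a function of b, so ∇h=0 decouples.
∂h/∂a = -6a(a + 3) = 0 at a ∈ {-3, 0}; ∂h/∂b = -12(b - 3)(b - 1)(b + 3) = 0 at b ∈ {-3, 1, 3}.
The Hessian is diagonal: diag(h_aa, h_bb). Second derivatives: h_aa(-3)=18, h_aa(0)=-18; h_bb(-3)=-288, h_bb(1)=96, h_bb(3)=-144.
Saddle points occur where the two diagonal entries have opposite signs: (-3, -3), (-3, 3), (0, 1). Count: 3.

3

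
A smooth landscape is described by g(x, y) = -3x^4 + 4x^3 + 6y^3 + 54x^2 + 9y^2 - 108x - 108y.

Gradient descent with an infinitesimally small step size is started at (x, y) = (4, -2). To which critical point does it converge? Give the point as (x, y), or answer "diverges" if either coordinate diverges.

g is separable, so gradient descent decouples: x follows -∂g/∂x, y follows -∂g/∂y.
∂g/∂x = -12(x - 3)(x - 1)(x + 3); at x=4 this is -252, so x increases.
∂g/∂y = 18(y - 2)(y + 3); at y=-2 this is -72, so y increases.
The x-coordinate has no critical point in that direction and runs off to infinity.

diverges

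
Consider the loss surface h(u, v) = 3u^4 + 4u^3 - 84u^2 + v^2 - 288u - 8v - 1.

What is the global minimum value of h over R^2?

h(u,v) separates as P(u) + Q(v) − 1, so its minimum is min P + min Q − 1.
P'(u) = 12(u - 4)(u + 2)(u + 3) vanishes at u ∈ {-3, -2, 4}; Q'(v) = 2v - 8 vanishes at v ∈ {4}.
Local minima of P (where P''>0): P(-3)=243, P(4)=-1472. Local minima of Q: Q(4)=-16.
So the global minimum of h is P(4) + Q(4) − 1 = -1472 − 16 − 1 = -1489, attained at (4, 4).

-1489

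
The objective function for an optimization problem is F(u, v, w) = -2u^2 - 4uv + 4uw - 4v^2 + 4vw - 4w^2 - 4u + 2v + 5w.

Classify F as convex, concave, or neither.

concave

F is quadratic, so its Hessian is the constant matrix H = [[-4, -4, 4], [-4, -8, 4], [4, 4, -8]].
Leading principal minors: -4, 16, -64.
Signs alternate −, +, − ⇒ H ≺ 0 ⇒ concave.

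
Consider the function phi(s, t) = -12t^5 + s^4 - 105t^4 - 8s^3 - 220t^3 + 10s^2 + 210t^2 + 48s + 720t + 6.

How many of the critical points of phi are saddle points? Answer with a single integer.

phi separates as a function of s plus a function of t, so ∇phi=0 decouples.
∂phi/∂s = 4(s - 4)(s - 3)(s + 1) = 0 at s ∈ {-1, 3, 4}; ∂phi/∂t = -60(t - 1)(t + 1)(t + 3)(t + 4) = 0 at t ∈ {-4, -3, -1, 1}.
The Hessian is diagonal: diag(phi_ss, phi_tt). Second derivatives: phi_ss(-1)=80, phi_ss(3)=-16, phi_ss(4)=20; phi_tt(-4)=900, phi_tt(-3)=-480, phi_tt(-1)=720, phi_tt(1)=-2400.
Saddle points occur where the two diagonal entries have opposite signs: (-1, -3), (-1, 1), (3, -4), (3, -1), (4, -3), (4, 1). Count: 6.

6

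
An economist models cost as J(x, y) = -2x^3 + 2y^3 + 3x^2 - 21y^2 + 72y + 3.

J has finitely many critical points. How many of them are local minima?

J separates as a function of x plus a function of y, so ∇J=0 decouples.
∂J/∂x = -6x(x - 1) = 0 at x ∈ {0, 1}; ∂J/∂y = 6(y - 4)(y - 3) = 0 at y ∈ {3, 4}.
The Hessian is diagonal: diag(J_xx, J_yy). Second derivatives: J_xx(0)=6, J_xx(1)=-6; J_yy(3)=-6, J_yy(4)=6.
Local minima occur where both diagonal entries positive: (0, 4). Count: 1.

1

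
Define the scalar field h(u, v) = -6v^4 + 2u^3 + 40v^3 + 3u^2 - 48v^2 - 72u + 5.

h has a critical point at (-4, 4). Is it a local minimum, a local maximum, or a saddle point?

local maximum

The mixed partial ∂²h/∂u∂v is 0, so the Hessian at any point is diag(h_uu, h_vv) = diag(6(2u + 1), 24(-3v^2 + 10v - 4)).
At (-4, 4): H = diag(-42, -288).
Both eigenvalues are negative, so H is negative definite: a local maximum.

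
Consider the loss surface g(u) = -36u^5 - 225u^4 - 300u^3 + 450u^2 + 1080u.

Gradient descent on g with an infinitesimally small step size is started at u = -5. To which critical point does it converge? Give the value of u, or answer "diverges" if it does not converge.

g'(u) = -180(u - 1)(u + 1)(u + 2)(u + 3), so g'(-5) = -25920.
Gradient descent moves in the -g' direction, i.e. u is increasing.
The nearest critical point in that direction is u = -3, where g'' = 1440 > 0 (a local minimum). The iterate converges there.

-3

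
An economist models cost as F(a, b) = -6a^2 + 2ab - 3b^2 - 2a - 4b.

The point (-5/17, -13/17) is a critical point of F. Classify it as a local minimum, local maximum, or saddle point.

local maximum

The Hessian of F is constant: H = [[-12, 2], [2, -6]].
det(H) = (-12)·(-6) − 2² = 68.
det(H) > 0 and tr(H) = -18 < 0, so H is negative definite and the point is a local maximum.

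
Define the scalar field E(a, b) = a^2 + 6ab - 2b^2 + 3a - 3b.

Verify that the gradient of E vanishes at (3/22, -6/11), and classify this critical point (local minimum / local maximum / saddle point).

saddle point

∇E = (2a + 6b + 3, 6a - 4b - 3); substituting (3/22, -6/11) gives ∇E = (0, 0), so (3/22, -6/11) is indeed a critical point.
The Hessian of E is constant: H = [[2, 6], [6, -4]].
det(H) = 2·(-4) − 6² = -44.
Since det(H) < 0, H is indefinite and the critical point is a saddle point.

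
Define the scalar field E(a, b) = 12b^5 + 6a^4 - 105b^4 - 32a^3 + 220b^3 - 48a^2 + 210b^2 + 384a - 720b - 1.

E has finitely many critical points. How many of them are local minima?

E separates as a function of a plus a function of b, so ∇E=0 decouples.
∂E/∂a = 24(a - 4)(a - 2)(a + 2) = 0 at a ∈ {-2, 2, 4}; ∂E/∂b = 60(b - 4)(b - 3)(b - 1)(b + 1) = 0 at b ∈ {-1, 1, 3, 4}.
The Hessian is diagonal: diag(E_aa, E_bb). Second derivatives: E_aa(-2)=576, E_aa(2)=-192, E_aa(4)=288; E_bb(-1)=-2400, E_bb(1)=720, E_bb(3)=-480, E_bb(4)=900.
Local minima occur where both diagonal entries positive: (-2, 1), (-2, 4), (4, 1), (4, 4). Count: 4.

4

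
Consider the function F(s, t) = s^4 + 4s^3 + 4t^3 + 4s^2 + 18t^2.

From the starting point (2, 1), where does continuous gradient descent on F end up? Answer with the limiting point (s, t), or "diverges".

(0, 0)

F is separable, so gradient descent decouples: s follows -∂F/∂s, t follows -∂F/∂t.
∂F/∂s = 4s(s + 1)(s + 2); at s=2 this is 96, so s decreases.
∂F/∂t = 12t(t + 3); at t=1 this is 48, so t decreases.
s converges to its nearest critical value 0 (a local min of the s-part); t converges to 0. The iterate converges to (0, 0).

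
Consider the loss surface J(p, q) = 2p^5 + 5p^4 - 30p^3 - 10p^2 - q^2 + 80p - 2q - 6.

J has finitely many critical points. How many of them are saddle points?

2

J separates as a function of p plus a function of q, so ∇J=0 decouples.
∂J/∂p = 10(p - 2)(p - 1)(p + 1)(p + 4) = 0 at p ∈ {-4, -1, 1, 2}; ∂J/∂q = -2(q + 1) = 0 at q ∈ {-1}.
The Hessian is diagonal: diag(J_pp, J_qq). Second derivatives: J_pp(-4)=-900, J_pp(-1)=180, J_pp(1)=-100, J_pp(2)=180; J_qq(-1)=-2.
Saddle points occur where the two diagonal entries have opposite signs: (-1, -1), (2, -1). Count: 2.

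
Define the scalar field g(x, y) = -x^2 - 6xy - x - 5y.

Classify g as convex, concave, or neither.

neither

g is quadratic, so its Hessian is the constant matrix H = [[-2, -6], [-6, 0]].
det(H) = -36, tr(H) = -2.
det(H) < 0, so H is indefinite: neither convex nor concave.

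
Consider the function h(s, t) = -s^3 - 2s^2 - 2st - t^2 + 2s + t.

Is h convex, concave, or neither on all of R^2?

The term -s^3 is cubic, so the Hessian is not constant.
∂²h/∂s² = -6s - 4, which takes both signs as s varies (negative for sufficiently large s). A diagonal entry of the Hessian changing sign means the Hessian is neither positive- nor negative-semidefinite on all of R^2.

neither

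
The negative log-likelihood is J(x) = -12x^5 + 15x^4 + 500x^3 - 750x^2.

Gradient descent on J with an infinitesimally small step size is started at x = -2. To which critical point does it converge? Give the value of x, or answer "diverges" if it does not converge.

-5

J'(x) = -60x(x - 5)(x - 1)(x + 5), so J'(-2) = 7560.
Gradient descent moves in the -J' direction, i.e. x is decreasing.
The nearest critical point in that direction is x = -5, where J'' = 18000 > 0 (a local minimum). The iterate converges there.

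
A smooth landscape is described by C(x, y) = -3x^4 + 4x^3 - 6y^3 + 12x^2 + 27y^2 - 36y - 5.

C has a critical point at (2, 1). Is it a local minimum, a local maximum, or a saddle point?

The mixed partial ∂²C/∂x∂y is 0, so the Hessian at any point is diag(C_xx, C_yy) = diag(12(-3x^2 + 2x + 2), 18(-2y + 3)).
At (2, 1): H = diag(-72, 18).
The eigenvalues have opposite signs, so H is indefinite: a saddle point.

saddle point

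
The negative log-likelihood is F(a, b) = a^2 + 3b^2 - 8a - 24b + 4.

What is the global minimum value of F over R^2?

F(a,b) separates as P(a) + Q(b) + 4, so its minimum is min P + min Q + 4.
P'(a) = 2a - 8 vanishes at a ∈ {4}; Q'(b) = 6b - 24 vanishes at b ∈ {4}.
Local minima of P (where P''>0): P(4)=-16. Local minima of Q: Q(4)=-48.
So the global minimum of F is P(4) + Q(4) + 4 = -16 − 48 + 4 = -60, attained at (4, 4).

-60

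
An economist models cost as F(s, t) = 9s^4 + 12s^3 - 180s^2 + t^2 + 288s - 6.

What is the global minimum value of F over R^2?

-2502

F(s,t) separates as P(s) + Q(t) − 6, so its minimum is min P + min Q − 6.
P'(s) = 36(s - 2)(s - 1)(s + 4) vanishes at s ∈ {-4, 1, 2}; Q'(t) = 2t vanishes at t ∈ {0}.
Local minima of P (where P''>0): P(-4)=-2496, P(2)=96. Local minima of Q: Q(0)=0.
So the global minimum of F is P(-4) + Q(0) − 6 = -2496 + 0 − 6 = -2502, attained at (-4, 0).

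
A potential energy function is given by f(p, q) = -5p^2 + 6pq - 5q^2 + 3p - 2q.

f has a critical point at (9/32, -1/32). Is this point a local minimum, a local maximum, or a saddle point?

The Hessian of f is constant: H = [[-10, 6], [6, -10]].
det(H) = (-10)·(-10) − 6² = 64.
det(H) > 0 and tr(H) = -20 < 0, so H is negative definite and the point is a local maximum.

local maximum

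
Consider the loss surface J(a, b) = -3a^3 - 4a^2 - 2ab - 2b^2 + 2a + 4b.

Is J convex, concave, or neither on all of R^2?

neither

The term -3a^3 is cubic, so the Hessian is not constant.
∂²J/∂a² = -18a - 8, which takes both signs as a varies (negative for sufficiently large a). A diagonal entry of the Hessian changing sign means the Hessian is neither positive- nor negative-semidefinite on all of R^2.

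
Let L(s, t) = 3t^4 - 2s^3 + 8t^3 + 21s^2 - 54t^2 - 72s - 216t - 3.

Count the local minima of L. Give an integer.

L separates as a function of s plus a function of t, so ∇L=0 decouples.
∂L/∂s = -6(s - 4)(s - 3) = 0 at s ∈ {3, 4}; ∂L/∂t = 12(t - 3)(t + 2)(t + 3) = 0 at t ∈ {-3, -2, 3}.
The Hessian is diagonal: diag(L_ss, L_tt). Second derivatives: L_ss(3)=6, L_ss(4)=-6; L_tt(-3)=72, L_tt(-2)=-60, L_tt(3)=360.
Local minima occur where both diagonal entries positive: (3, -3), (3, 3). Count: 2.

2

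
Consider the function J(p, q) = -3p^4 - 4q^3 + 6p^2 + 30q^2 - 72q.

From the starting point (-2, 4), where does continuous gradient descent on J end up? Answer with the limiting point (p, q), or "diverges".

diverges

J is separable, so gradient descent decouples: p follows -∂J/∂p, q follows -∂J/∂q.
∂J/∂p = -12p(p - 1)(p + 1); at p=-2 this is 72, so p decreases.
∂J/∂q = -12(q - 3)(q - 2); at q=4 this is -24, so q increases.
The p-coordinate has no critical point in that direction and runs off to infinity.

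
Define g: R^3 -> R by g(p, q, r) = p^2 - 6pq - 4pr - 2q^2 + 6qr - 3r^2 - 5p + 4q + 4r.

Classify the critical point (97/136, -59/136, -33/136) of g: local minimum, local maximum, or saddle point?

saddle point

The Hessian is constant: H = [[2, -6, -4], [-6, -4, 6], [-4, 6, -6]].
Leading principal minors: Δ₁ = 2, Δ₂ = -44, Δ₃ = 544.
The minors fit neither the all-positive nor the alternating-sign pattern, so H is indefinite: a saddle point.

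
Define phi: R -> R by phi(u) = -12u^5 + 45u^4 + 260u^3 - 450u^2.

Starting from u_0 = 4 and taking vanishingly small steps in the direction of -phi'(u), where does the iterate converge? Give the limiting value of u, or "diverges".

1

phi'(u) = -60u(u - 5)(u - 1)(u + 3), so phi'(4) = 5040.
Gradient descent moves in the -phi' direction, i.e. u is decreasing.
The nearest critical point in that direction is u = 1, where phi'' = 960 > 0 (a local minimum). The iterate converges there.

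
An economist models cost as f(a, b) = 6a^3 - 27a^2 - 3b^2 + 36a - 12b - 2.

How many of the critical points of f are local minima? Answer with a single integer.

f separates as a function of a plus a function of b, so ∇f=0 decouples.
∂f/∂a = 18(a - 2)(a - 1) = 0 at a ∈ {1, 2}; ∂f/∂b = -6(b + 2) = 0 at b ∈ {-2}.
The Hessian is diagonal: diag(f_aa, f_bb). Second derivatives: f_aa(1)=-18, f_aa(2)=18; f_bb(-2)=-6.
Local minima occur where both diagonal entries positive: none. Count: 0.

0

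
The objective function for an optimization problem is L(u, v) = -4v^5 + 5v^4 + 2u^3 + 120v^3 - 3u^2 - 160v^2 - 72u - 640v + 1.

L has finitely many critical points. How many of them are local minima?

2

L separates as a function of u plus a function of v, so ∇L=0 decouples.
∂L/∂u = 6(u - 4)(u + 3) = 0 at u ∈ {-3, 4}; ∂L/∂v = -20(v - 4)(v - 2)(v + 1)(v + 4) = 0 at v ∈ {-4, -1, 2, 4}.
The Hessian is diagonal: diag(L_uu, L_vv). Second derivatives: L_uu(-3)=-42, L_uu(4)=42; L_vv(-4)=2880, L_vv(-1)=-900, L_vv(2)=720, L_vv(4)=-1600.
Local minima occur where both diagonal entries positive: (4, -4), (4, 2). Count: 2.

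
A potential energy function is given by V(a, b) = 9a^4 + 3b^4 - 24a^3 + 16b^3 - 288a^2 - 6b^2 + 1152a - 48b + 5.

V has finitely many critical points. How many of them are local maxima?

V separates as a function of a plus a function of b, so ∇V=0 decouples.
∂V/∂a = 36(a - 4)(a - 2)(a + 4) = 0 at a ∈ {-4, 2, 4}; ∂V/∂b = 12(b - 1)(b + 1)(b + 4) = 0 at b ∈ {-4, -1, 1}.
The Hessian is diagonal: diag(V_aa, V_bb). Second derivatives: V_aa(-4)=1728, V_aa(2)=-432, V_aa(4)=576; V_bb(-4)=180, V_bb(-1)=-72, V_bb(1)=120.
Local maxima occur where both diagonal entries negative: (2, -1). Count: 1.

1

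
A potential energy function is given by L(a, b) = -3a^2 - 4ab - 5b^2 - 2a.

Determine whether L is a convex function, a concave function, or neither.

L is quadratic, so its Hessian is the constant matrix H = [[-6, -4], [-4, -10]].
det(H) = 44, tr(H) = -16.
det(H) > 0 and tr(H) < 0, so H is negative definite everywhere: concave.

concave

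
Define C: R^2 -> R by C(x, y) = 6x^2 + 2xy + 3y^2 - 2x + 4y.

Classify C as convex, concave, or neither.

C is quadratic, so its Hessian is the constant matrix H = [[12, 2], [2, 6]].
det(H) = 68, tr(H) = 18.
det(H) > 0 and tr(H) > 0, so H is positive definite everywhere: convex.

convex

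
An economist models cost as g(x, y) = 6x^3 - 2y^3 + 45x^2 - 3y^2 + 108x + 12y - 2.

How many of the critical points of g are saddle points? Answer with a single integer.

2

g separates as a function of x plus a function of y, so ∇g=0 decouples.
∂g/∂x = 18(x + 2)(x + 3) = 0 at x ∈ {-3, -2}; ∂g/∂y = -6(y - 1)(y + 2) = 0 at y ∈ {-2, 1}.
The Hessian is diagonal: diag(g_xx, g_yy). Second derivatives: g_xx(-3)=-18, g_xx(-2)=18; g_yy(-2)=18, g_yy(1)=-18.
Saddle points occur where the two diagonal entries have opposite signs: (-3, -2), (-2, 1). Count: 2.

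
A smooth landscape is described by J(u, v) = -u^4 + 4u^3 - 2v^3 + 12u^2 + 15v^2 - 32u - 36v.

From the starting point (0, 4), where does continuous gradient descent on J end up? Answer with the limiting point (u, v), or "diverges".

diverges

J is separable, so gradient descent decouples: u follows -∂J/∂u, v follows -∂J/∂v.
∂J/∂u = -4(u - 4)(u - 1)(u + 2); at u=0 this is -32, so u increases.
∂J/∂v = -6(v - 3)(v - 2); at v=4 this is -12, so v increases.
The v-coordinate has no critical point in that direction and runs off to infinity.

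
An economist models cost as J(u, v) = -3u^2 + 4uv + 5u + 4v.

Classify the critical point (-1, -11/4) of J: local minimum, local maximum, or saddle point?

The Hessian of J is constant: H = [[-6, 4], [4, 0]].
det(H) = (-6)·0 − 4² = -16.
Since det(H) < 0, H is indefinite and the critical point is a saddle point.

saddle point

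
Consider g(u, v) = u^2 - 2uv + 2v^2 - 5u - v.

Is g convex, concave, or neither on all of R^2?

convex

g is quadratic, so its Hessian is the constant matrix H = [[2, -2], [-2, 4]].
det(H) = 4, tr(H) = 6.
det(H) > 0 and tr(H) > 0, so H is positive definite everywhere: convex.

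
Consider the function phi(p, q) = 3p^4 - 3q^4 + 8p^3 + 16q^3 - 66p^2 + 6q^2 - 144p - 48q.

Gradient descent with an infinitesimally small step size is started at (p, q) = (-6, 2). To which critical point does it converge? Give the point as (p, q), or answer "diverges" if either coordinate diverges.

(-4, 1)

phi is separable, so gradient descent decouples: p follows -∂phi/∂p, q follows -∂phi/∂q.
∂phi/∂p = 12(p - 3)(p + 1)(p + 4); at p=-6 this is -1080, so p increases.
∂phi/∂q = -12(q - 4)(q - 1)(q + 1); at q=2 this is 72, so q decreases.
p converges to its nearest critical value -4 (a local min of the p-part); q converges to 1. The iterate converges to (-4, 1).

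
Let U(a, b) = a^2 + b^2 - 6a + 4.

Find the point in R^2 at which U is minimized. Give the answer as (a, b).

U(a,b) separates as P(a) + Q(b) + 4, so its minimum is min P + min Q + 4.
P'(a) = 2a - 6 vanishes at a ∈ {3}; Q'(b) = 2b vanishes at b ∈ {0}.
Local minima of P (where P''>0): P(3)=-9. Local minima of Q: Q(0)=0.
So the global minimum of U is P(3) + Q(0) + 4 = -9 + 0 + 4 = -5, attained at (3, 0).

(3, 0)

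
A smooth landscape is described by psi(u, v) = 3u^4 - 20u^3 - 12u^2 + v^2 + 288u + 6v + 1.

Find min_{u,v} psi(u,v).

-424

psi(u,v) separates as P(u) + Q(v) + 1, so its minimum is min P + min Q + 1.
P'(u) = 12(u - 4)(u - 3)(u + 2) vanishes at u ∈ {-2, 3, 4}; Q'(v) = 2v + 6 vanishes at v ∈ {-3}.
Local minima of P (where P''>0): P(-2)=-416, P(4)=448. Local minima of Q: Q(-3)=-9.
So the global minimum of psi is P(-2) + Q(-3) + 1 = -416 − 9 + 1 = -424, attained at (-2, -3).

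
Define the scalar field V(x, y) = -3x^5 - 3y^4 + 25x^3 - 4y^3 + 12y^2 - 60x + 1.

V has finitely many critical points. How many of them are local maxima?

V separates as a function of x plus a function of y, so ∇V=0 decouples.
∂V/∂x = -15(x - 2)(x - 1)(x + 1)(x + 2) = 0 at x ∈ {-2, -1, 1, 2}; ∂V/∂y = -12y(y - 1)(y + 2) = 0 at y ∈ {-2, 0, 1}.
The Hessian is diagonal: diag(V_xx, V_yy). Second derivatives: V_xx(-2)=180, V_xx(-1)=-90, V_xx(1)=90, V_xx(2)=-180; V_yy(-2)=-72, V_yy(0)=24, V_yy(1)=-36.
Local maxima occur where both diagonal entries negative: (-1, -2), (-1, 1), (2, -2), (2, 1). Count: 4.

4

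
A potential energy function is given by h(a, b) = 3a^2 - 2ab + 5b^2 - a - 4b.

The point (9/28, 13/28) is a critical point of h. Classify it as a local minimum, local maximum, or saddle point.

local minimum

The Hessian of h is constant: H = [[6, -2], [-2, 10]].
det(H) = 6·10 − (-2)² = 56.
det(H) > 0 and tr(H) = 16 > 0, so H is positive definite and the point is a local minimum.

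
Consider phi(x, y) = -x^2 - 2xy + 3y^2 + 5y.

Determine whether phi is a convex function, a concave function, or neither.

phi is quadratic, so its Hessian is the constant matrix H = [[-2, -2], [-2, 6]].
det(H) = -16, tr(H) = 4.
det(H) < 0, so H is indefinite: neither convex nor concave.

neither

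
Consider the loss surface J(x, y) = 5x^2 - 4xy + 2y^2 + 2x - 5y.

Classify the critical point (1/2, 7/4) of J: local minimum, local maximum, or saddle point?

The Hessian of J is constant: H = [[10, -4], [-4, 4]].
det(H) = 10·4 − (-4)² = 24.
det(H) > 0 and tr(H) = 14 > 0, so H is positive definite and the point is a local minimum.

local minimum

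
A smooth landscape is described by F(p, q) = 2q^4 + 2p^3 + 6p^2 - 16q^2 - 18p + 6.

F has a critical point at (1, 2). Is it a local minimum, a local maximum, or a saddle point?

The mixed partial ∂²F/∂p∂q is 0, so the Hessian at any point is diag(F_pp, F_qq) = diag(12(p + 1), 8(3q^2 - 4)).
At (1, 2): H = diag(24, 64).
Both eigenvalues are positive, so H is positive definite: a local minimum.

local minimum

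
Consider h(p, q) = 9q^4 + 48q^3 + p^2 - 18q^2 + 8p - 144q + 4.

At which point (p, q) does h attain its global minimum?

(-4, -4)

h(p,q) separates as A(p) + B(q) + 4, so its minimum is min A + min B + 4.
A'(p) = 2p + 8 vanishes at p ∈ {-4}; B'(q) = 36(q - 1)(q + 1)(q + 4) vanishes at q ∈ {-4, -1, 1}.
Local minima of A (where A''>0): A(-4)=-16. Local minima of B: B(-4)=-480, B(1)=-105.
So the global minimum of h is A(-4) + B(-4) + 4 = -16 − 480 + 4 = -492, attained at (-4, -4).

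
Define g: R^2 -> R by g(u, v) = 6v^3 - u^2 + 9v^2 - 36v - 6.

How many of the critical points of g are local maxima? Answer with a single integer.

1

g separates as a function of u plus a function of v, so ∇g=0 decouples.
∂g/∂u = -2u = 0 at u ∈ {0}; ∂g/∂v = 18(v - 1)(v + 2) = 0 at v ∈ {-2, 1}.
The Hessian is diagonal: diag(g_uu, g_vv). Second derivatives: g_uu(0)=-2; g_vv(-2)=-54, g_vv(1)=54.
Local maxima occur where both diagonal entries negative: (0, -2). Count: 1.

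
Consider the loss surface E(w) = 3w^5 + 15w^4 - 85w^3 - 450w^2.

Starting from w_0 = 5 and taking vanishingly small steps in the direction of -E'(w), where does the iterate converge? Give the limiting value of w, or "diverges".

4

E'(w) = 15w(w - 4)(w + 3)(w + 5), so E'(5) = 6000.
Gradient descent moves in the -E' direction, i.e. w is decreasing.
The nearest critical point in that direction is w = 4, where E'' = 3780 > 0 (a local minimum). The iterate converges there.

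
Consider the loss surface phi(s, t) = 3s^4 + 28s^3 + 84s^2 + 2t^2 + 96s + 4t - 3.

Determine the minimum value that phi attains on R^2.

phi(s,t) separates as P(s) + Q(t) − 3, so its minimum is min P + min Q − 3.
P'(s) = 12(s + 1)(s + 2)(s + 4) vanishes at s ∈ {-4, -2, -1}; Q'(t) = 4(t + 1) vanishes at t ∈ {-1}.
Local minima of P (where P''>0): P(-4)=-64, P(-1)=-37. Local minima of Q: Q(-1)=-2.
So the global minimum of phi is P(-4) + Q(-1) − 3 = -64 − 2 − 3 = -69, attained at (-4, -1).

-69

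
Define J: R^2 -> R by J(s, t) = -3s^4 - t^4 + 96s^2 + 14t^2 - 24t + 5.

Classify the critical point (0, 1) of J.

local minimum

The mixed partial ∂²J/∂s∂t is 0, so the Hessian at any point is diag(J_ss, J_tt) = diag(12(-3s^2 + 16), 4(-3t^2 + 7)).
At (0, 1): H = diag(192, 16).
Both eigenvalues are positive, so H is positive definite: a local minimum.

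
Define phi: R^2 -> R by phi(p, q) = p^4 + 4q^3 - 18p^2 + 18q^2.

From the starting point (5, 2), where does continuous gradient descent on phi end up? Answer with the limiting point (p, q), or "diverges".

(3, 0)

phi is separable, so gradient descent decouples: p follows -∂phi/∂p, q follows -∂phi/∂q.
∂phi/∂p = 4p(p - 3)(p + 3); at p=5 this is 320, so p decreases.
∂phi/∂q = 12q(q + 3); at q=2 this is 120, so q decreases.
p converges to its nearest critical value 3 (a local min of the p-part); q converges to 0. The iterate converges to (3, 0).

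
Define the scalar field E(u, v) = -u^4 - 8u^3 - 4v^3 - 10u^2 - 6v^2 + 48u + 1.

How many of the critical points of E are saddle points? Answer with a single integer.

3

E separates as a function of u plus a function of v, so ∇E=0 decouples.
∂E/∂u = -4(u - 1)(u + 3)(u + 4) = 0 at u ∈ {-4, -3, 1}; ∂E/∂v = -12v(v + 1) = 0 at v ∈ {-1, 0}.
The Hessian is diagonal: diag(E_uu, E_vv). Second derivatives: E_uu(-4)=-20, E_uu(-3)=16, E_uu(1)=-80; E_vv(-1)=12, E_vv(0)=-12.
Saddle points occur where the two diagonal entries have opposite signs: (-4, -1), (-3, 0), (1, -1). Count: 3.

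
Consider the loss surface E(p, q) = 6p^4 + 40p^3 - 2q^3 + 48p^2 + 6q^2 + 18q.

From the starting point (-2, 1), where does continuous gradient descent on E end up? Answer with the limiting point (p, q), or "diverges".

(-4, -1)

E is separable, so gradient descent decouples: p follows -∂E/∂p, q follows -∂E/∂q.
∂E/∂p = 24p(p + 1)(p + 4); at p=-2 this is 96, so p decreases.
∂E/∂q = -6(q - 3)(q + 1); at q=1 this is 24, so q decreases.
p converges to its nearest critical value -4 (a local min of the p-part); q converges to -1. The iterate converges to (-4, -1).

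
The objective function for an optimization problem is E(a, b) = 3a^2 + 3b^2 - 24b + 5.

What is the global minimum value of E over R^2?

E(a,b) separates as P(a) + Q(b) + 5, so its minimum is min P + min Q + 5.
P'(a) = 6a vanishes at a ∈ {0}; Q'(b) = 6b - 24 vanishes at b ∈ {4}.
Local minima of P (where P''>0): P(0)=0. Local minima of Q: Q(4)=-48.
So the global minimum of E is P(0) + Q(4) + 5 = 0 − 48 + 5 = -43, attained at (0, 4).

-43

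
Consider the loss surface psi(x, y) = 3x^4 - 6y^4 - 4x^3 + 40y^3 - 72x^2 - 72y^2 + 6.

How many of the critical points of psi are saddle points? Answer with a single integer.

psi separates as a function of x plus a function of y, so ∇psi=0 decouples.
∂psi/∂x = 12x(x - 4)(x + 3) = 0 at x ∈ {-3, 0, 4}; ∂psi/∂y = -24y(y - 3)(y - 2) = 0 at y ∈ {0, 2, 3}.
The Hessian is diagonal: diag(psi_xx, psi_yy). Second derivatives: psi_xx(-3)=252, psi_xx(0)=-144, psi_xx(4)=336; psi_yy(0)=-144, psi_yy(2)=48, psi_yy(3)=-72.
Saddle points occur where the two diagonal entries have opposite signs: (-3, 0), (-3, 3), (0, 2), (4, 0), (4, 3). Count: 5.

5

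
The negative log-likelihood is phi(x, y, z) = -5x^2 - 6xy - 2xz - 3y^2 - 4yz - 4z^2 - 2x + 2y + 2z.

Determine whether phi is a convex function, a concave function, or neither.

phi is quadratic, so its Hessian is the constant matrix H = [[-10, -6, -2], [-6, -6, -4], [-2, -4, -8]].
Leading principal minors: -10, 24, -104.
Signs alternate −, +, − ⇒ H ≺ 0 ⇒ concave.

concave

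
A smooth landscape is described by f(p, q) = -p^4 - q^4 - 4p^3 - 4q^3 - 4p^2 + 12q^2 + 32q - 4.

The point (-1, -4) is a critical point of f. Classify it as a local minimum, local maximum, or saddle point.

saddle point

The mixed partial ∂²f/∂p∂q is 0, so the Hessian at any point is diag(f_pp, f_qq) = diag(-4(3p^2 + 6p + 2), 12(-q^2 - 2q + 2)).
At (-1, -4): H = diag(4, -72).
The eigenvalues have opposite signs, so H is indefinite: a saddle point.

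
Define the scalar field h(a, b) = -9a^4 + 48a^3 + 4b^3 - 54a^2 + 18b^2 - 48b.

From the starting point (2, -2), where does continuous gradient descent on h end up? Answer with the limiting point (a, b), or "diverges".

h is separable, so gradient descent decouples: a follows -∂h/∂a, b follows -∂h/∂b.
∂h/∂a = -36a(a - 3)(a - 1); at a=2 this is 72, so a decreases.
∂h/∂b = 12(b - 1)(b + 4); at b=-2 this is -72, so b increases.
a converges to its nearest critical value 1 (a local min of the a-part); b converges to 1. The iterate converges to (1, 1).

(1, 1)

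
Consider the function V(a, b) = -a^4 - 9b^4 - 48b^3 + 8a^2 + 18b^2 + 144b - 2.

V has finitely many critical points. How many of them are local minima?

V separates as a function of a plus a function of b, so ∇V=0 decouples.
∂V/∂a = -4a(a - 2)(a + 2) = 0 at a ∈ {-2, 0, 2}; ∂V/∂b = -36(b - 1)(b + 1)(b + 4) = 0 at b ∈ {-4, -1, 1}.
The Hessian is diagonal: diag(V_aa, V_bb). Second derivatives: V_aa(-2)=-32, V_aa(0)=16, V_aa(2)=-32; V_bb(-4)=-540, V_bb(-1)=216, V_bb(1)=-360.
Local minima occur where both diagonal entries positive: (0, -1). Count: 1.

1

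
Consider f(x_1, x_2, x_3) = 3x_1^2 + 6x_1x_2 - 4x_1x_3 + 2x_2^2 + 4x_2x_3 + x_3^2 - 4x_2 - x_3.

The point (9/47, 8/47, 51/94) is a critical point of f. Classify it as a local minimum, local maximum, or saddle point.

The Hessian is constant: H = [[6, 6, -4], [6, 4, 4], [-4, 4, 2]].
Leading principal minors: Δ₁ = 6, Δ₂ = -12, Δ₃ = -376.
The minors fit neither the all-positive nor the alternating-sign pattern, so H is indefinite: a saddle point.

saddle point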